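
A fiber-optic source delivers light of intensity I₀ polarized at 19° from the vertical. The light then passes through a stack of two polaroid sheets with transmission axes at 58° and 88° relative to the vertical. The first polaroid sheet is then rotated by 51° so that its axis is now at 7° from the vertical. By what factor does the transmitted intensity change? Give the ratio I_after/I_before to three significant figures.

I_new/I_old ≈ 0.0517

Before rotation:
By Malus's law, I₁ = I₀ cos²(58° − 19°) = I₀ cos²(39°) = 0.604 I₀.
I₂ = I₁ cos²(88° − 58°) = 0.604 I₀ · cos²(30°) = 0.453 I₀.
After rotation:
I₁ = I₀ cos²(7° − 19°) = I₀ cos²(12°) = 0.9568 I₀.
I₂ = I₁ cos²(88° − 7°) = 0.9568 I₀ · cos²(81°) = 0.02341 I₀.
Ratio = 0.02341 / 0.453 = 0.05169.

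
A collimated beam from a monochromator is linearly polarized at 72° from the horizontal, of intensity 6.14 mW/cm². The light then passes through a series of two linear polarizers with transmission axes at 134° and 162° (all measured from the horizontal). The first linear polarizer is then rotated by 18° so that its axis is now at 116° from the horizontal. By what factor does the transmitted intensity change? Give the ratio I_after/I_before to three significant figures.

I_new/I_old ≈ 1.45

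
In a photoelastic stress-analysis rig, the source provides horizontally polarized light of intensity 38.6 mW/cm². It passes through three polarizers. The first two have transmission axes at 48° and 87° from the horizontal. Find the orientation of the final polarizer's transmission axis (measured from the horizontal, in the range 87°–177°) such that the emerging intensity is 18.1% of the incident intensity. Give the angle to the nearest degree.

I₁ = I₀ cos²(48° − 0°) = I₀ cos²(48°) = 0.4477 I₀.
I₂ = I₁ cos²(87° − 48°) = 0.4477 I₀ · cos²(39°) = 0.2704 I₀.
Need I₃/I₀ = 0.181, so cos²(θ − 87°) = 0.181 / 0.2704 = 0.6693.
θ − 87° = arccos(√0.6693) = 35.1°, giving θ ≈ 87 + 35.1 = 122.1°.

θ ≈ 122°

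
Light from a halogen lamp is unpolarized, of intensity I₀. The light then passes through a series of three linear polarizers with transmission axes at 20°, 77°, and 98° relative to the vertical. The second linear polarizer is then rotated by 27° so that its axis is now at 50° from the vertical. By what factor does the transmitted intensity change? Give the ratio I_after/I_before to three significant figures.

I_new/I_old ≈ 1.30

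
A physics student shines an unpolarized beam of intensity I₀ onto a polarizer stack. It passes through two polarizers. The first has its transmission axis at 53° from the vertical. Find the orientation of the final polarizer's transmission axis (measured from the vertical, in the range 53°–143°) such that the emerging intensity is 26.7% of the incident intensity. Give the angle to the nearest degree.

θ ≈ 96°

Unpolarized light through the first polarizer → I₁ = ½ I₀, now polarized at 53°.
Need I₂/I₀ = 0.267, so cos²(θ − 53°) = 0.267 / 0.5 = 0.534.
θ − 53° = arccos(√0.534) = 43.1°, giving θ ≈ 53 + 43.1 = 96.1°.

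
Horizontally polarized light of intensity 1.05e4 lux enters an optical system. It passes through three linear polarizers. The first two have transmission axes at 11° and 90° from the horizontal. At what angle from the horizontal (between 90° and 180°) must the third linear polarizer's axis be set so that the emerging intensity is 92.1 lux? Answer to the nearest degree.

θ ≈ 150°

I₁ = I₀ cos²(11° − 0°) = I₀ cos²(11°) = 0.9636 I₀.
I₂ = I₁ cos²(90° − 11°) = 0.9636 I₀ · cos²(79°) = 0.03508 I₀.
Target fraction: 92.1 / 1.05e4 lux = 0.008771 of I₀.
Need I₃/I₀ = 0.008771, so cos²(θ − 90°) = 0.008771 / 0.03508 = 0.25.
θ − 90° = arccos(√0.25) = 60.0°, giving θ ≈ 90 + 60.0 = 150.0°.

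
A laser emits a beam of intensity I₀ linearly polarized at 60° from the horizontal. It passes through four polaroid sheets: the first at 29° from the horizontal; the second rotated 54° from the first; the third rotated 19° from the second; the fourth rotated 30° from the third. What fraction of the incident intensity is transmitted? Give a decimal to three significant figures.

I₁ = I₀ cos²(29° − 60°) = I₀ cos²(31°) = 0.7347 I₀.
I₂ = I₁ cos²(54°) = 0.7347 · 0.3455 I₀ = 0.2538 I₀.
I₃ = I₂ cos²(19°) = 0.2538 · 0.894 I₀ = 0.2269 I₀.
I₄ = I₃ cos²(30°) = 0.2269 · 0.75 I₀ = 0.1702 I₀.
Transmitted fraction = 0.1702.

≈ 0.170 I₀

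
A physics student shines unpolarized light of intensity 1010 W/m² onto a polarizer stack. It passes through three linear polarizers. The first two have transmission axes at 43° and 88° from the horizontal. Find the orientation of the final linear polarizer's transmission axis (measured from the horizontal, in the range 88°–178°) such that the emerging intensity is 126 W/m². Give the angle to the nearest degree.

θ ≈ 133°

Unpolarized light through the first polarizer → I₁ = ½ I₀, now polarized at 43°.
I₂ = I₁ cos²(88° − 43°) = 0.5 I₀ · cos²(45°) = 0.25 I₀.
Target fraction: 126 / 1010 W/m² = 0.1248 of I₀.
Need I₃/I₀ = 0.1248, so cos²(θ − 88°) = 0.1248 / 0.25 = 0.499.
θ − 88° = arccos(√0.499) = 45.1°, giving θ ≈ 88 + 45.1 = 133.1°.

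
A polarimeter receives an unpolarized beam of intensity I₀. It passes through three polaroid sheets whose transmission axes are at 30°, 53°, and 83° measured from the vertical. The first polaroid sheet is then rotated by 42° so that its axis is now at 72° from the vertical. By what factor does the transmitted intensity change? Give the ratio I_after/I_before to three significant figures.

Before rotation:
Unpolarized light through the first polarizer → I₁ = ½ I₀, now polarized at 30°.
I₂ = I₁ cos²(53° − 30°) = 0.5 I₀ · cos²(23°) = 0.4237 I₀.
I₃ = I₂ cos²(83° − 53°) = 0.4237 I₀ · cos²(30°) = 0.3177 I₀.
After rotation:
Unpolarized light through the first polarizer → I₁ = ½ I₀, now polarized at 72°.
I₂ = I₁ cos²(53° − 72°) = 0.5 I₀ · cos²(19°) = 0.447 I₀.
I₃ = I₂ cos²(83° − 53°) = 0.447 I₀ · cos²(30°) = 0.3353 I₀.
Ratio = 0.3353 / 0.3177 = 1.055.

I_new/I_old ≈ 1.06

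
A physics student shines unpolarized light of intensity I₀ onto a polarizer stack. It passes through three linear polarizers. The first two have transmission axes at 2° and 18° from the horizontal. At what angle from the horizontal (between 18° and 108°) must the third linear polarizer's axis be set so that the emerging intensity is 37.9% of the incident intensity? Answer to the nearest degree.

Unpolarized light through the first polarizer → I₁ = ½ I₀, now polarized at 2°.
I₂ = I₁ cos²(18° − 2°) = 0.5 I₀ · cos²(16°) = 0.462 I₀.
Need I₃/I₀ = 0.379, so cos²(θ − 18°) = 0.379 / 0.462 = 0.8203.
θ − 18° = arccos(√0.8203) = 25.1°, giving θ ≈ 18 + 25.1 = 43.1°.

θ ≈ 43°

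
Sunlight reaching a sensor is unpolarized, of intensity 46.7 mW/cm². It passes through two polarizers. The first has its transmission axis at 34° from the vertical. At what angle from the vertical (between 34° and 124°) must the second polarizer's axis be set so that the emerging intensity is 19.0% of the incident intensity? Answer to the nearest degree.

θ ≈ 86°

Unpolarized light through the first polarizer → I₁ = ½ I₀, now polarized at 34°.
Need I₂/I₀ = 0.19, so cos²(θ − 34°) = 0.19 / 0.5 = 0.38.
θ − 34° = arccos(√0.38) = 51.9°, giving θ ≈ 34 + 51.9 = 85.9°.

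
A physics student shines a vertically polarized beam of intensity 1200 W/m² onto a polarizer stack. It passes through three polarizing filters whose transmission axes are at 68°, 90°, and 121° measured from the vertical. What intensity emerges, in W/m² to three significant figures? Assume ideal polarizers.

I₁ = 1200 W/m² · cos²(68°) = 168.4 W/m².
I₂ = I₁ · cos²(22°) = 168.4 · 0.8597 = 144.8 W/m².
I₃ = I₂ · cos²(31°) = 144.8 · 0.7347 = 106.4 W/m².

I ≈ 106 W/m²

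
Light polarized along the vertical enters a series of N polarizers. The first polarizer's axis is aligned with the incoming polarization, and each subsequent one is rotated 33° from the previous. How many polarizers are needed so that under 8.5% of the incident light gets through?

N = 9

First polarizer is aligned with the polarization: full transmission.
Each further stage multiplies by cos²(33°) = 0.7034.
After N polarizers: T = 0.7034^(N−1). Require T < 0.085 ⇒ N−1 > ln(0.085)/ln(0.7034) = 7.01, so N−1 ≥ 8 and N = 9.
Check: N=9 gives T = 0.0599 < 0.085; N=8 gives T = 0.08517.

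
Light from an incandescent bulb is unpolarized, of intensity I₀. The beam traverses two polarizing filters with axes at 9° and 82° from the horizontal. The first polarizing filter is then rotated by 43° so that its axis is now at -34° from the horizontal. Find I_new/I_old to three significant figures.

I_new/I_old ≈ 2.25

Before rotation:
Unpolarized light through the first polarizer → I₁ = ½ I₀, now polarized at 9°.
I₂ = I₁ cos²(82° − 9°) = 0.5 I₀ · cos²(73°) = 0.04274 I₀.
After rotation:
Unpolarized light through the first polarizer → I₁ = ½ I₀, now polarized at -34°.
Angle between axes 1 and 2: 64°. I₂ = 0.5 I₀ · cos²(64°) = 0.09608 I₀.
Ratio = 0.09608 / 0.04274 = 2.248.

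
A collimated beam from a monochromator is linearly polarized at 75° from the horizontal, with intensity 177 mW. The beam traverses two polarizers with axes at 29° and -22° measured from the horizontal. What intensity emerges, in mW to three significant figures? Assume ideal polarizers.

I ≈ 33.8 mW

By Malus's law, I₁ = 177 mW · cos²(46°) = 85.41 mW.
I₂ = I₁ · cos²(51°) = 85.41 · 0.396 = 33.83 mW.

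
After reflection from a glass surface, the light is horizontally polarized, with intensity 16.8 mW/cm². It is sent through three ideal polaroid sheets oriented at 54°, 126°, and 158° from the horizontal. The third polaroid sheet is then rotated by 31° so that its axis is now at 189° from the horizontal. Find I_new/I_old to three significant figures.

Before rotation:
I₁ = I₀ cos²(54° − 0°) = I₀ cos²(54°) = 0.3455 I₀.
I₂ = I₁ cos²(126° − 54°) = 0.3455 I₀ · cos²(72°) = 0.03299 I₀.
I₃ = I₂ cos²(158° − 126°) = 0.03299 I₀ · cos²(32°) = 0.02373 I₀.
After rotation:
I₁ = I₀ cos²(54° − 0°) = I₀ cos²(54°) = 0.3455 I₀.
I₂ = I₁ cos²(126° − 54°) = 0.3455 I₀ · cos²(72°) = 0.03299 I₀.
I₃ = I₂ cos²(189° − 126°) = 0.03299 I₀ · cos²(63°) = 0.0068 I₀.
Ratio = 0.0068 / 0.02373 = 0.2866.

I_new/I_old ≈ 0.287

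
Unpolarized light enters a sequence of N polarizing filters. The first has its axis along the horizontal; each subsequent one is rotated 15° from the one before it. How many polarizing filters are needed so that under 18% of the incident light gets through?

First polarizer halves the unpolarized light: factor 1/2.
Each further stage multiplies by cos²(15°) = 0.933.
After N polarizers: T = 0.5·0.933^(N−1). Require T < 0.18 ⇒ N−1 > ln(0.18/0.5)/ln(0.933) = 14.73, so N−1 ≥ 15 and N = 16.
Check: N=16 gives T = 0.1767 < 0.18; N=15 gives T = 0.1894.

N = 16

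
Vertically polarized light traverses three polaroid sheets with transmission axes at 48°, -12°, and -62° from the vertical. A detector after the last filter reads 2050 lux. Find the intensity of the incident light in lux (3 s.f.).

I₀ ≈ 4.43e4 lux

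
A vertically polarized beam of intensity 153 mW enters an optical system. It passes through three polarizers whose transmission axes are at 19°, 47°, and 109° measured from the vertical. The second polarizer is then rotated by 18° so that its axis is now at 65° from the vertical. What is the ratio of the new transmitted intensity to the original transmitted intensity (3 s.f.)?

I_new/I_old ≈ 1.45

Before rotation:
By Malus's law, I₁ = I₀ cos²(19° − 0°) = I₀ cos²(19°) = 0.894 I₀.
I₂ = I₁ cos²(47° − 19°) = 0.894 I₀ · cos²(28°) = 0.697 I₀.
I₃ = I₂ cos²(109° − 47°) = 0.697 I₀ · cos²(62°) = 0.1536 I₀.
After rotation:
I₁ = I₀ cos²(19° − 0°) = I₀ cos²(19°) = 0.894 I₀.
I₂ = I₁ cos²(65° − 19°) = 0.894 I₀ · cos²(46°) = 0.4314 I₀.
I₃ = I₂ cos²(109° − 65°) = 0.4314 I₀ · cos²(44°) = 0.2232 I₀.
Ratio = 0.2232 / 0.1536 = 1.453.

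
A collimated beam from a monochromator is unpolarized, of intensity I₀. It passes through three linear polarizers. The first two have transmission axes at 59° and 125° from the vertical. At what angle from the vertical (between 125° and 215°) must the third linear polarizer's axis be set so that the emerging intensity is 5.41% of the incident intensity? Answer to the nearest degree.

θ ≈ 161°

Unpolarized light through the first polarizer → I₁ = ½ I₀, now polarized at 59°.
I₂ = I₁ cos²(125° − 59°) = 0.5 I₀ · cos²(66°) = 0.08272 I₀.
Need I₃/I₀ = 0.0541, so cos²(θ − 125°) = 0.0541 / 0.08272 = 0.654.
θ − 125° = arccos(√0.654) = 36.0°, giving θ ≈ 125 + 36.0 = 161.0°.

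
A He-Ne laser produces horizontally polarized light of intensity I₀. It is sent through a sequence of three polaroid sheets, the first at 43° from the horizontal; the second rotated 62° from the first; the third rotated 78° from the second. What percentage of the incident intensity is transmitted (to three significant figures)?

≈ 0.510%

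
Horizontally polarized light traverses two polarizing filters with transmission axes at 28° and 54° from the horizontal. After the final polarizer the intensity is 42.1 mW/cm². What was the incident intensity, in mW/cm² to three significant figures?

I₀ ≈ 66.8 mW/cm²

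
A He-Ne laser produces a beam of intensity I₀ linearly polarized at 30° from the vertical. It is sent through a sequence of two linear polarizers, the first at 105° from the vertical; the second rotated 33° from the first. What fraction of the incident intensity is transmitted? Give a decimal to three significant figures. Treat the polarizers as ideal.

≈ 0.0471 I₀

By Malus's law, I₁ = I₀ cos²(105° − 30°) = I₀ cos²(75°) = 0.06699 I₀.
I₂ = I₁ cos²(33°) = 0.06699 · 0.7034 I₀ = 0.04712 I₀.
Transmitted fraction = 0.04712.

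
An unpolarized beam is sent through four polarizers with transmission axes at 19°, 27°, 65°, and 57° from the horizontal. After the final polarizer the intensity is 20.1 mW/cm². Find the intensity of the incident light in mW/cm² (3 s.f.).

I₀ ≈ 67.3 mW/cm²

Unpolarized light through the first polarizer → I₁ = ½ I₀, now polarized at 19°.
I₂ = I₁ cos²(27° − 19°) = 0.5 I₀ · cos²(8°) = 0.4903 I₀.
I₃ = I₂ cos²(65° − 27°) = 0.4903 I₀ · cos²(38°) = 0.3045 I₀.
I₄ = I₃ cos²(57° − 65°) = 0.3045 I₀ · cos²(8°) = 0.2986 I₀.
So 20.1 mW/cm² = 0.2986 I₀, giving I₀ = 20.1/0.2986 = 67.32 mW/cm².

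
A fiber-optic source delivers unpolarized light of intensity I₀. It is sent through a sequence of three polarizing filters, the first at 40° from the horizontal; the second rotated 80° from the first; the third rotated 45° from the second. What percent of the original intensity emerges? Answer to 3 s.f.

≈ 0.754%

Unpolarized light through the first polarizer → I₁ = ½ I₀, now polarized at 40°.
I₂ = I₁ cos²(80°) = 0.5 · 0.03015 I₀ = 0.01508 I₀.
I₃ = I₂ cos²(45°) = 0.01508 · 0.5 I₀ = 0.007538 I₀.
That is 0.7538% of the incident intensity.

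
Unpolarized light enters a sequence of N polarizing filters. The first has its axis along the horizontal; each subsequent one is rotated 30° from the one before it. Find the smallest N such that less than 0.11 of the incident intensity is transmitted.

N = 7

First polarizer halves the unpolarized light: factor 1/2.
Each further stage multiplies by cos²(30°) = 0.75.
After N polarizers: T = 0.5·0.75^(N−1). Require T < 0.11 ⇒ N−1 > ln(0.11/0.5)/ln(0.75) = 5.26, so N−1 ≥ 6 and N = 7.
Check: N=7 gives T = 0.08899 < 0.11; N=6 gives T = 0.1187.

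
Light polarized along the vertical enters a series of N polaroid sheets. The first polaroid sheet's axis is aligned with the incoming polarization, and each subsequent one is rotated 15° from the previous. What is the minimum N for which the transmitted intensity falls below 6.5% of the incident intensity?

N = 41

First polarizer is aligned with the polarization: full transmission.
Each further stage multiplies by cos²(15°) = 0.933.
After N polarizers: T = 0.933^(N−1). Require T < 0.065 ⇒ N−1 > ln(0.065)/ln(0.933) = 39.42, so N−1 ≥ 40 and N = 41.
Check: N=41 gives T = 0.06245 < 0.065; N=40 gives T = 0.06693.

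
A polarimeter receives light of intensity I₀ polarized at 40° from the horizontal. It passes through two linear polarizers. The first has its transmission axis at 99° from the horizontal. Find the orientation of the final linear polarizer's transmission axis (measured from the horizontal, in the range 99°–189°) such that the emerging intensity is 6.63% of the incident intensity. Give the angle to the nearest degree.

θ ≈ 159°

By Malus's law, I₁ = I₀ cos²(99° − 40°) = I₀ cos²(59°) = 0.2653 I₀.
Need I₂/I₀ = 0.0663, so cos²(θ − 99°) = 0.0663 / 0.2653 = 0.2499.
θ − 99° = arccos(√0.2499) = 60.0°, giving θ ≈ 99 + 60.0 = 159.0°.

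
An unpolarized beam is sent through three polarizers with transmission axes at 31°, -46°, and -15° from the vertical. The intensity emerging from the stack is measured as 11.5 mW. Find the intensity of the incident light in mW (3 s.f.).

Unpolarized light through the first polarizer → I₁ = ½ I₀, now polarized at 31°.
I₂ = I₁ cos²(-46° − 31°) = 0.5 I₀ · cos²(77°) = 0.0253 I₀.
I₃ = I₂ cos²(-15° + 46°) = 0.0253 I₀ · cos²(31°) = 0.01859 I₀.
So 11.5 mW = 0.01859 I₀, giving I₀ = 11.5/0.01859 = 618.6 mW.

I₀ ≈ 619 mW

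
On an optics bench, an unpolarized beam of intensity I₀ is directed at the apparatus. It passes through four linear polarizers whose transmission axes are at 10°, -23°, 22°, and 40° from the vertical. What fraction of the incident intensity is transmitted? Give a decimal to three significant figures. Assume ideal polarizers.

≈ 0.159 I₀

Unpolarized light through the first polarizer → I₁ = ½ I₀, now polarized at 10°.
I₂ = I₁ cos²(-23° − 10°) = 0.5 I₀ · cos²(33°) = 0.3517 I₀.
I₃ = I₂ cos²(22° + 23°) = 0.3517 I₀ · cos²(45°) = 0.1758 I₀.
I₄ = I₃ cos²(40° − 22°) = 0.1758 I₀ · cos²(18°) = 0.1591 I₀.
Transmitted fraction = 0.1591.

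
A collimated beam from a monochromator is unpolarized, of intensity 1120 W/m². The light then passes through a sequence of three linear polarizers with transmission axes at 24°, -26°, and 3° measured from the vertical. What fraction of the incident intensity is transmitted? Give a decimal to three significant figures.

Unpolarized light through the first polarizer → I₁ = 1120 W/m²/2 = 560 W/m², polarized at 24°.
I₂ = I₁ · cos²(50°) = 560 · 0.4132 = 231.4 W/m².
I₃ = I₂ · cos²(29°) = 231.4 · 0.765 = 177 W/m².
Transmitted fraction = 0.158.

I/I₀ ≈ 0.158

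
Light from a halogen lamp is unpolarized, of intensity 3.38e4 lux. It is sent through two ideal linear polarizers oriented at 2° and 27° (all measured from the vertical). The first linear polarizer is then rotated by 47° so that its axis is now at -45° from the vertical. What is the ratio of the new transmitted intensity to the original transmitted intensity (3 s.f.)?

I_new/I_old ≈ 0.116

Before rotation:
Unpolarized light through the first polarizer → I₁ = ½ I₀, now polarized at 2°.
I₂ = I₁ cos²(27° − 2°) = 0.5 I₀ · cos²(25°) = 0.4107 I₀.
After rotation:
Unpolarized light through the first polarizer → I₁ = ½ I₀, now polarized at -45°.
I₂ = I₁ cos²(27° + 45°) = 0.5 I₀ · cos²(72°) = 0.04775 I₀.
Ratio = 0.04775 / 0.4107 = 0.1163.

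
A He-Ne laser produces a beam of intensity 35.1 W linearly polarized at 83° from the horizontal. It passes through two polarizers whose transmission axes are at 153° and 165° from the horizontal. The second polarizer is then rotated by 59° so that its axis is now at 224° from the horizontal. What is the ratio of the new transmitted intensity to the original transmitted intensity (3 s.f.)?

Before rotation:
By Malus's law, I₁ = I₀ cos²(153° − 83°) = I₀ cos²(70°) = 0.117 I₀.
I₂ = I₁ cos²(165° − 153°) = 0.117 I₀ · cos²(12°) = 0.1119 I₀.
After rotation:
I₁ = I₀ cos²(153° − 83°) = I₀ cos²(70°) = 0.117 I₀.
I₂ = I₁ cos²(224° − 153°) = 0.117 I₀ · cos²(71°) = 0.0124 I₀.
Ratio = 0.0124 / 0.1119 = 0.1108.

I_new/I_old ≈ 0.111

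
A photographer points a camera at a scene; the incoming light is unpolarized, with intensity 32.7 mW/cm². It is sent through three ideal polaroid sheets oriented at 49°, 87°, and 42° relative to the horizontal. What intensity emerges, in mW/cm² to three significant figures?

I ≈ 5.08 mW/cm²

Unpolarized light through the first polarizer → I₁ = 32.7 mW/cm²/2 = 16.35 mW/cm², polarized at 49°.
I₂ = I₁ · cos²(38°) = 16.35 · 0.621 = 10.15 mW/cm².
I₃ = I₂ · cos²(45°) = 10.15 · 0.5 = 5.076 mW/cm².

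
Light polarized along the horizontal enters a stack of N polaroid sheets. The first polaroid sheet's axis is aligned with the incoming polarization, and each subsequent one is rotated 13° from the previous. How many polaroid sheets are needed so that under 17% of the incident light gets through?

N = 36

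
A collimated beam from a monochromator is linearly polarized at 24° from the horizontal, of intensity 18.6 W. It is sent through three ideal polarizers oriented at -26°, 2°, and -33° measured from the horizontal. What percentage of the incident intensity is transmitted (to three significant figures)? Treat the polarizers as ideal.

≈ 21.6%

By Malus's law, I₁ = 18.6 W · cos²(50°) = 7.685 W.
I₂ = I₁ · cos²(28°) = 7.685 · 0.7796 = 5.991 W.
I₃ = I₂ · cos²(35°) = 5.991 · 0.671 = 4.02 W.
That is 21.61% of the incident intensity.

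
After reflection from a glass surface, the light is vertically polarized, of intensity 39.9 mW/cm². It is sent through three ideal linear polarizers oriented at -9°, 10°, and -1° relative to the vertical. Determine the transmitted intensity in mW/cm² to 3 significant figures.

I ≈ 33.5 mW/cm²

I₁ = 39.9 mW/cm² · cos²(9°) = 38.92 mW/cm².
I₂ = I₁ · cos²(19°) = 38.92 · 0.894 = 34.8 mW/cm².
I₃ = I₂ · cos²(11°) = 34.8 · 0.9636 = 33.53 mW/cm².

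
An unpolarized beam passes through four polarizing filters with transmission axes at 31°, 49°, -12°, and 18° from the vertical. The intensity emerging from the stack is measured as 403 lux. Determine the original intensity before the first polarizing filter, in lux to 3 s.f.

I₀ ≈ 5050 lux

Unpolarized light through the first polarizer → I₁ = ½ I₀, now polarized at 31°.
I₂ = I₁ cos²(49° − 31°) = 0.5 I₀ · cos²(18°) = 0.4523 I₀.
I₃ = I₂ cos²(-12° − 49°) = 0.4523 I₀ · cos²(61°) = 0.1063 I₀.
I₄ = I₃ cos²(18° + 12°) = 0.1063 I₀ · cos²(30°) = 0.07972 I₀.
So 403 lux = 0.07972 I₀, giving I₀ = 403/0.07972 = 5055 lux.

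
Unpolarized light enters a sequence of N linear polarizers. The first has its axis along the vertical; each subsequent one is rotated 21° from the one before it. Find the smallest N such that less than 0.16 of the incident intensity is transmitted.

N = 10

First polarizer halves the unpolarized light: factor 1/2.
Each further stage multiplies by cos²(21°) = 0.8716.
After N polarizers: T = 0.5·0.8716^(N−1). Require T < 0.16 ⇒ N−1 > ln(0.16/0.5)/ln(0.8716) = 8.29, so N−1 ≥ 9 and N = 10.
Check: N=10 gives T = 0.1451 < 0.16; N=9 gives T = 0.1665.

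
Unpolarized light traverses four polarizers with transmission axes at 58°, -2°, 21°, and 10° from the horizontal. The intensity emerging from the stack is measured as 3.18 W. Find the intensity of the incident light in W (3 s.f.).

I₀ ≈ 31.2 W

Unpolarized light through the first polarizer → I₁ = ½ I₀, now polarized at 58°.
I₂ = I₁ cos²(-2° − 58°) = 0.5 I₀ · cos²(60°) = 0.125 I₀.
I₃ = I₂ cos²(21° + 2°) = 0.125 I₀ · cos²(23°) = 0.1059 I₀.
I₄ = I₃ cos²(10° − 21°) = 0.1059 I₀ · cos²(11°) = 0.1021 I₀.
So 3.18 W = 0.1021 I₀, giving I₀ = 3.18/0.1021 = 31.16 W.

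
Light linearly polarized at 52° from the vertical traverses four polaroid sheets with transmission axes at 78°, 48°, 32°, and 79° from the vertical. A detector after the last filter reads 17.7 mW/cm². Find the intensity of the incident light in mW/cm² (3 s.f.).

I₀ ≈ 68.0 mW/cm²

By Malus's law, I₁ = I₀ cos²(78° − 52°) = I₀ cos²(26°) = 0.8078 I₀.
I₂ = I₁ cos²(48° − 78°) = 0.8078 I₀ · cos²(30°) = 0.6059 I₀.
I₃ = I₂ cos²(32° − 48°) = 0.6059 I₀ · cos²(16°) = 0.5598 I₀.
I₄ = I₃ cos²(79° − 32°) = 0.5598 I₀ · cos²(47°) = 0.2604 I₀.
So 17.7 mW/cm² = 0.2604 I₀, giving I₀ = 17.7/0.2604 = 67.97 mW/cm².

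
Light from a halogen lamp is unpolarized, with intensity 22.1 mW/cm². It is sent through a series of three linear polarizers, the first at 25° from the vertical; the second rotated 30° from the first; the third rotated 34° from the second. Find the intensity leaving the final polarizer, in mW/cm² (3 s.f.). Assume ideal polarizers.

I ≈ 5.70 mW/cm²

Unpolarized light through the first polarizer → I₁ = 22.1 mW/cm²/2 = 11.05 mW/cm², polarized at 25°.
I₂ = I₁ · cos²(30°) = 11.05 · 0.75 = 8.288 mW/cm².
I₃ = I₂ · cos²(34°) = 8.288 · 0.6873 = 5.696 mW/cm².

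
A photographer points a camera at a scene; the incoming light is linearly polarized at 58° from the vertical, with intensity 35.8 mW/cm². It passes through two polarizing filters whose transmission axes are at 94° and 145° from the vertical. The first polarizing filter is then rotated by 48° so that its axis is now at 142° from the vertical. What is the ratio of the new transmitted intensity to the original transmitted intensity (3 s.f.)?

I_new/I_old ≈ 0.0420

Before rotation:
I₁ = I₀ cos²(94° − 58°) = I₀ cos²(36°) = 0.6545 I₀.
I₂ = I₁ cos²(145° − 94°) = 0.6545 I₀ · cos²(51°) = 0.2592 I₀.
After rotation:
I₁ = I₀ cos²(142° − 58°) = I₀ cos²(84°) = 0.01093 I₀.
I₂ = I₁ cos²(145° − 142°) = 0.01093 I₀ · cos²(3°) = 0.0109 I₀.
Ratio = 0.0109 / 0.2592 = 0.04204.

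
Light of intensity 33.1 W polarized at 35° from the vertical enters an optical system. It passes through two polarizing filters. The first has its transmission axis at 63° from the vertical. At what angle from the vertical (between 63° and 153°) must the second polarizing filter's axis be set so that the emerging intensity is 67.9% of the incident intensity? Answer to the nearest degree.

θ ≈ 84°

I₁ = I₀ cos²(63° − 35°) = I₀ cos²(28°) = 0.7796 I₀.
Need I₂/I₀ = 0.679, so cos²(θ − 63°) = 0.679 / 0.7796 = 0.871.
θ − 63° = arccos(√0.871) = 21.1°, giving θ ≈ 63 + 21.1 = 84.1°.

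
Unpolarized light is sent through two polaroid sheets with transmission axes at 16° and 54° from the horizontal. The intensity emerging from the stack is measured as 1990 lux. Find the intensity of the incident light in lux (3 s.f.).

I₀ ≈ 6410 lux

Unpolarized light through the first polarizer → I₁ = ½ I₀, now polarized at 16°.
I₂ = I₁ cos²(54° − 16°) = 0.5 I₀ · cos²(38°) = 0.3105 I₀.
So 1990 lux = 0.3105 I₀, giving I₀ = 1990/0.3105 = 6409 lux.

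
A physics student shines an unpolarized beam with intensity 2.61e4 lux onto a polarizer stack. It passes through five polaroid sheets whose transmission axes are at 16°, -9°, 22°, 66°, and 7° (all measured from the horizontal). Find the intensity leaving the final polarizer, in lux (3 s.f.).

I ≈ 1080 lux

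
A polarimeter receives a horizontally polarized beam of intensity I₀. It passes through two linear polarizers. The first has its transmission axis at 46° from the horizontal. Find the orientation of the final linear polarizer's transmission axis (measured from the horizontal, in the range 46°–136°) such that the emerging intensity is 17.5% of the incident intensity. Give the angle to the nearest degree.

I₁ = I₀ cos²(46° − 0°) = I₀ cos²(46°) = 0.4826 I₀.
Need I₂/I₀ = 0.175, so cos²(θ − 46°) = 0.175 / 0.4826 = 0.3627.
θ − 46° = arccos(√0.3627) = 53.0°, giving θ ≈ 46 + 53.0 = 99.0°.

θ ≈ 99°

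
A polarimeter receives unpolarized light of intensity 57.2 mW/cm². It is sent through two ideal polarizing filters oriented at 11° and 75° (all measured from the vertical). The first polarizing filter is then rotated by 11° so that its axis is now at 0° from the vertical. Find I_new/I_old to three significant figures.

Before rotation:
Unpolarized light through the first polarizer → I₁ = ½ I₀, now polarized at 11°.
I₂ = I₁ cos²(75° − 11°) = 0.5 I₀ · cos²(64°) = 0.09608 I₀.
After rotation:
Unpolarized light through the first polarizer → I₁ = ½ I₀, now polarized at 0°.
I₂ = I₁ cos²(75° − 0°) = 0.5 I₀ · cos²(75°) = 0.03349 I₀.
Ratio = 0.03349 / 0.09608 = 0.3486.

I_new/I_old ≈ 0.349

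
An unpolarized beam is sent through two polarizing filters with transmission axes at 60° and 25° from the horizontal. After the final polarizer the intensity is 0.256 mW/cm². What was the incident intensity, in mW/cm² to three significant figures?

Unpolarized light through the first polarizer → I₁ = ½ I₀, now polarized at 60°.
I₂ = I₁ cos²(25° − 60°) = 0.5 I₀ · cos²(35°) = 0.3355 I₀.
So 0.256 mW/cm² = 0.3355 I₀, giving I₀ = 0.256/0.3355 = 0.763 mW/cm².

I₀ ≈ 0.763 mW/cm²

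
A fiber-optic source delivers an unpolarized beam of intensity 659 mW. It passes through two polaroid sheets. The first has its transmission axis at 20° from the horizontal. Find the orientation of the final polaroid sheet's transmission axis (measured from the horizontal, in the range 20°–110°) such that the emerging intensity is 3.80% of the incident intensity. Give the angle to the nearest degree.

Unpolarized light through the first polarizer → I₁ = ½ I₀, now polarized at 20°.
Need I₂/I₀ = 0.038, so cos²(θ − 20°) = 0.038 / 0.5 = 0.076.
θ − 20° = arccos(√0.076) = 74.0°, giving θ ≈ 20 + 74.0 = 94.0°.

θ ≈ 94°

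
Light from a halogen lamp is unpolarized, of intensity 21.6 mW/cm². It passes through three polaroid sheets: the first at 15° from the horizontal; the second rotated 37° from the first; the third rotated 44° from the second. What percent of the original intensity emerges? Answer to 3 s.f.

Unpolarized light through the first polarizer → I₁ = 21.6 mW/cm²/2 = 10.8 mW/cm², polarized at 15°.
I₂ = I₁ · cos²(37°) = 10.8 · 0.6378 = 6.888 mW/cm².
I₃ = I₂ · cos²(44°) = 6.888 · 0.5174 = 3.564 mW/cm².
That is 16.5% of the incident intensity.

≈ 16.5%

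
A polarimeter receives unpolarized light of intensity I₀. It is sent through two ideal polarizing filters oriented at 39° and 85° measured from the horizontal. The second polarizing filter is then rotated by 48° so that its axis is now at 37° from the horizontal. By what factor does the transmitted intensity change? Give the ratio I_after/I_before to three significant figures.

I_new/I_old ≈ 2.07

Before rotation:
Unpolarized light through the first polarizer → I₁ = ½ I₀, now polarized at 39°.
I₂ = I₁ cos²(85° − 39°) = 0.5 I₀ · cos²(46°) = 0.2413 I₀.
After rotation:
Unpolarized light through the first polarizer → I₁ = ½ I₀, now polarized at 39°.
I₂ = I₁ cos²(37° − 39°) = 0.5 I₀ · cos²(2°) = 0.4994 I₀.
Ratio = 0.4994 / 0.2413 = 2.07.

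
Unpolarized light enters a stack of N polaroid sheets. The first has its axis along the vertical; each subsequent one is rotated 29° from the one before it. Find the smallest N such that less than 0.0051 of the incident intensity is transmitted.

First polarizer halves the unpolarized light: factor 1/2.
Each further stage multiplies by cos²(29°) = 0.765.
After N polarizers: T = 0.5·0.765^(N−1). Require T < 0.0051 ⇒ N−1 > ln(0.0051/0.5)/ln(0.765) = 17.11, so N−1 ≥ 18 and N = 19.
Check: N=19 gives T = 0.004022 < 0.0051; N=18 gives T = 0.005258.

N = 19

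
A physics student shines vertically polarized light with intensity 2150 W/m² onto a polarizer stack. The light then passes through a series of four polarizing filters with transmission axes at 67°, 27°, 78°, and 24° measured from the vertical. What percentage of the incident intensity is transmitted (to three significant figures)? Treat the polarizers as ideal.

I₁ = 2150 W/m² · cos²(67°) = 328.2 W/m².
I₂ = I₁ · cos²(40°) = 328.2 · 0.5868 = 192.6 W/m².
I₃ = I₂ · cos²(51°) = 192.6 · 0.396 = 76.29 W/m².
I₄ = I₃ · cos²(54°) = 76.29 · 0.3455 = 26.36 W/m².
That is 1.226% of the incident intensity.

≈ 1.23%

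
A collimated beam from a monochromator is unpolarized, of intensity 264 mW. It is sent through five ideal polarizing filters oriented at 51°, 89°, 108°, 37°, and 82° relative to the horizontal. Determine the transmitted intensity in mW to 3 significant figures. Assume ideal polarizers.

Unpolarized light through the first polarizer → I₁ = 264 mW/2 = 132 mW, polarized at 51°.
I₂ = I₁ · cos²(38°) = 132 · 0.621 = 81.97 mW.
I₃ = I₂ · cos²(19°) = 81.97 · 0.894 = 73.28 mW.
I₄ = I₃ · cos²(71°) = 73.28 · 0.106 = 7.767 mW.
I₅ = I₄ · cos²(45°) = 7.767 · 0.5 = 3.884 mW.

I ≈ 3.88 mW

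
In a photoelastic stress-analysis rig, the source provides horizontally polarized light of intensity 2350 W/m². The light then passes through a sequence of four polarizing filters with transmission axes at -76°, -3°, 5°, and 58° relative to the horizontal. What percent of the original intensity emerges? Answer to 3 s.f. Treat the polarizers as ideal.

I₁ = 2350 W/m² · cos²(76°) = 137.5 W/m².
I₂ = I₁ · cos²(73°) = 137.5 · 0.08548 = 11.76 W/m².
I₃ = I₂ · cos²(8°) = 11.76 · 0.9806 = 11.53 W/m².
I₄ = I₃ · cos²(53°) = 11.53 · 0.3622 = 4.176 W/m².
That is 0.1777% of the incident intensity.

≈ 0.178%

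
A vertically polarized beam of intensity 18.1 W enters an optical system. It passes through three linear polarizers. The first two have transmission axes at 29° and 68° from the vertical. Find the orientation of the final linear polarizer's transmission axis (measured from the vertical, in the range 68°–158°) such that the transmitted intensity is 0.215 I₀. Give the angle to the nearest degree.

θ ≈ 115°

I₁ = I₀ cos²(29° − 0°) = I₀ cos²(29°) = 0.765 I₀.
I₂ = I₁ cos²(68° − 29°) = 0.765 I₀ · cos²(39°) = 0.462 I₀.
Need I₃/I₀ = 0.215, so cos²(θ − 68°) = 0.215 / 0.462 = 0.4654.
θ − 68° = arccos(√0.4654) = 47.0°, giving θ ≈ 68 + 47.0 = 115.0°.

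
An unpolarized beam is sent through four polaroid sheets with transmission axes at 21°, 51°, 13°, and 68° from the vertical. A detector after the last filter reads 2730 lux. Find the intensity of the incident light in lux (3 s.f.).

I₀ ≈ 3.56e4 lux

Unpolarized light through the first polarizer → I₁ = ½ I₀, now polarized at 21°.
I₂ = I₁ cos²(51° − 21°) = 0.5 I₀ · cos²(30°) = 0.375 I₀.
I₃ = I₂ cos²(13° − 51°) = 0.375 I₀ · cos²(38°) = 0.2329 I₀.
I₄ = I₃ cos²(68° − 13°) = 0.2329 I₀ · cos²(55°) = 0.07661 I₀.
So 2730 lux = 0.07661 I₀, giving I₀ = 2730/0.07661 = 3.564e+04 lux.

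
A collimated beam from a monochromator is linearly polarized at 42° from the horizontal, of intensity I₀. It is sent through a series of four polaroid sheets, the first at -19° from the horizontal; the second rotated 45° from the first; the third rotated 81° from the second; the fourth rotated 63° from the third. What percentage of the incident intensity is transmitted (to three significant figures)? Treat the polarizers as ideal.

≈ 0.0593%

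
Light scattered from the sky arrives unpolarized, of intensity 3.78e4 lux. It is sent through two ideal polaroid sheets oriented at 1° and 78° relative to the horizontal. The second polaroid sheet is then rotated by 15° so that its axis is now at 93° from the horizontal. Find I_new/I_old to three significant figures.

Before rotation:
Unpolarized light through the first polarizer → I₁ = ½ I₀, now polarized at 1°.
I₂ = I₁ cos²(78° − 1°) = 0.5 I₀ · cos²(77°) = 0.0253 I₀.
After rotation:
Unpolarized light through the first polarizer → I₁ = ½ I₀, now polarized at 1°.
Angle between axes 1 and 2: 88°. I₂ = 0.5 I₀ · cos²(88°) = 0.000609 I₀.
Ratio = 0.000609 / 0.0253 = 0.02407.

I_new/I_old ≈ 0.0241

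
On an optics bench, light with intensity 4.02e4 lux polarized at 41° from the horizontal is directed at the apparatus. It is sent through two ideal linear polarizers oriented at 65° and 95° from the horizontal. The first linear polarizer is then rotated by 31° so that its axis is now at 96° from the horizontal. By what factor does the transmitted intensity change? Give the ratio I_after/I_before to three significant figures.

I_new/I_old ≈ 0.525

Before rotation:
By Malus's law, I₁ = I₀ cos²(65° − 41°) = I₀ cos²(24°) = 0.8346 I₀.
I₂ = I₁ cos²(95° − 65°) = 0.8346 I₀ · cos²(30°) = 0.6259 I₀.
After rotation:
I₁ = I₀ cos²(96° − 41°) = I₀ cos²(55°) = 0.329 I₀.
I₂ = I₁ cos²(95° − 96°) = 0.329 I₀ · cos²(1°) = 0.3289 I₀.
Ratio = 0.3289 / 0.6259 = 0.5254.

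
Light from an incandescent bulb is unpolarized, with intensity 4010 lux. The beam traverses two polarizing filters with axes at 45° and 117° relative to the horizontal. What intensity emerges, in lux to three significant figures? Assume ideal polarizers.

I ≈ 191 lux

Unpolarized light through the first polarizer → I₁ = 4010 lux/2 = 2005 lux, polarized at 45°.
I₂ = I₁ · cos²(72°) = 2005 · 0.09549 = 191.5 lux.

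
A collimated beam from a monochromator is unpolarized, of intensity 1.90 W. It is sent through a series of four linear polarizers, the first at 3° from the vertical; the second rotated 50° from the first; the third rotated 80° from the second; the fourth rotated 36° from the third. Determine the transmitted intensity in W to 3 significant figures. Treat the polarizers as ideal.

I ≈ 0.00775 W

Unpolarized light through the first polarizer → I₁ = 1.90 W/2 = 0.95 W, polarized at 3°.
I₂ = I₁ · cos²(50°) = 0.95 · 0.4132 = 0.3925 W.
I₃ = I₂ · cos²(80°) = 0.3925 · 0.03015 = 0.01184 W.
I₄ = I₃ · cos²(36°) = 0.01184 · 0.6545 = 0.007747 W.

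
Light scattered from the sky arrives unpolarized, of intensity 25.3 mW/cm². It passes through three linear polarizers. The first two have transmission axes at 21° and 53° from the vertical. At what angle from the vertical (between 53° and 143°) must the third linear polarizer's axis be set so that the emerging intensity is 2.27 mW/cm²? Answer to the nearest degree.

θ ≈ 113°

Unpolarized light through the first polarizer → I₁ = ½ I₀, now polarized at 21°.
I₂ = I₁ cos²(53° − 21°) = 0.5 I₀ · cos²(32°) = 0.3596 I₀.
Target fraction: 2.27 / 25.3 mW/cm² = 0.08972 of I₀.
Need I₃/I₀ = 0.08972, so cos²(θ − 53°) = 0.08972 / 0.3596 = 0.2495.
θ − 53° = arccos(√0.2495) = 60.0°, giving θ ≈ 53 + 60.0 = 113.0°.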